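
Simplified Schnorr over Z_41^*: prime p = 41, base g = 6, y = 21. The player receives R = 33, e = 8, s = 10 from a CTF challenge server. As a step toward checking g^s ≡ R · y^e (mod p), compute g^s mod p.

Squares mod 41: 6^1≡6, 6^2≡36, 6^4≡25, 6^8≡10
10 = 8 + 2, so 6^10 ≡ 10·36 ≡ 32 (mod 41)

32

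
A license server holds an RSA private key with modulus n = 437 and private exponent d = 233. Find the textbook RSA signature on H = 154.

371

H^2 ≡ 154^2 = 23716 ≡ 118
H^4 ≡ 118^2 = 13924 ≡ 377
H^8 ≡ 377^2 = 142129 ≡ 104
H^16 ≡ 104^2 = 10816 ≡ 328
H^32 ≡ 328^2 = 107584 ≡ 82
H^64 ≡ 82^2 = 6724 ≡ 169
H^128 ≡ 169^2 = 28561 ≡ 156
233 = 128 + 64 + 32 + 8 + 1, so H^233 ≡ 156·169·82·104·154 ≡ 371 (mod 437)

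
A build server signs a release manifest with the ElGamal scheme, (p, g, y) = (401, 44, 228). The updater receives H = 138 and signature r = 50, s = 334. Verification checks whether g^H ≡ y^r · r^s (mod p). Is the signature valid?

valid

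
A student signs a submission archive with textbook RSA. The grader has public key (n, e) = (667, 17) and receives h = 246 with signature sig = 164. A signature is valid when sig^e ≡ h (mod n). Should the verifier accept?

sig^2 ≡ 164^2 = 26896 ≡ 216
sig^4 ≡ 216^2 = 46656 ≡ 633
sig^8 ≡ 633^2 = 400689 ≡ 489
sig^16 ≡ 489^2 = 239121 ≡ 335
17 = 16 + 1, so sig^17 ≡ 335·164 ≡ 246 (mod 667)
246 = h, so the signature checks out.

accept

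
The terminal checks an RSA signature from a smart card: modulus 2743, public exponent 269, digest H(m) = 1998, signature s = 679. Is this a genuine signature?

s^2 ≡ 679^2 = 461041 ≡ 217
s^4 ≡ 217^2 = 47089 ≡ 458
s^8 ≡ 458^2 = 209764 ≡ 1296
s^16 ≡ 1296^2 = 1679616 ≡ 900
s^32 ≡ 900^2 = 810000 ≡ 815
s^64 ≡ 815^2 = 664225 ≡ 419
s^128 ≡ 419^2 = 175561 ≡ 9
s^256 ≡ 9^2 = 81
269 = 256 + 8 + 4 + 1, so s^269 ≡ 81·1296·458·679 ≡ 1998 (mod 2743)
Since 1998 equals the digest 1998, verification succeeds.

genuine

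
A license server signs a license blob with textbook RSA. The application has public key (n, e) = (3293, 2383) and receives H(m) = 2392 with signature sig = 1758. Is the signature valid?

sig^2 ≡ 1758^2 = 3090564 ≡ 1730
sig^4 ≡ 1730^2 = 2992900 ≡ 2856
sig^8 ≡ 2856^2 = 8156736 ≡ 3268
sig^16 ≡ 3268^2 = 10679824 ≡ 625
sig^32 ≡ 625^2 = 390625 ≡ 2051
sig^64 ≡ 2051^2 = 4206601 ≡ 1440
sig^128 ≡ 1440^2 = 2073600 ≡ 2303
sig^256 ≡ 2303^2 = 5303809 ≡ 2079
sig^512 ≡ 2079^2 = 4322241 ≡ 1825
sig^1024 ≡ 1825^2 = 3330625 ≡ 1402
sig^2048 ≡ 1402^2 = 1965604 ≡ 2976
2383 = 2048 + 256 + 64 + 8 + 4 + 2 + 1, so sig^2383 ≡ 2976·2079·1440·3268·2856·1730·1758 ≡ 2392 (mod 3293)
sig^2383 mod 3293 = 2392 matches H(m).

valid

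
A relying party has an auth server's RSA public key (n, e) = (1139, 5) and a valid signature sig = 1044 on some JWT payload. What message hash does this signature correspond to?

Squares mod 1139: sig^1≡1044, sig^2≡1052, sig^4≡735
5 = 4 + 1, so sig^5 ≡ 735·1044 ≡ 793 (mod 1139)

793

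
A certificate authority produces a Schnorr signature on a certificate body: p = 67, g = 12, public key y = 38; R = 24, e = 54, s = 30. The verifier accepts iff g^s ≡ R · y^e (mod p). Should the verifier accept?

g^s mod p:
12^2 = 144 ≡ 10
12^4 ≡ 10^2 = 100 ≡ 33
12^8 ≡ 33^2 = 1089 ≡ 17
12^16 ≡ 17^2 = 289 ≡ 21
30 = 16 + 8 + 4 + 2, so 12^30 ≡ 21·17·33·10 ≡ 24 (mod 67)
R · y^e mod p:
38^2 = 1444 ≡ 37
38^4 ≡ 37^2 = 1369 ≡ 29
38^8 ≡ 29^2 = 841 ≡ 37
38^16 ≡ 37^2 = 1369 ≡ 29
38^32 ≡ 29^2 = 841 ≡ 37
54 = 32 + 16 + 4 + 2, so 38^54 ≡ 37·29·29·37 ≡ 1 (mod 67)
24·1 = 24 ≡ 24 (mod 67)
24 ≡ 24 (mod 67); signature holds.

accept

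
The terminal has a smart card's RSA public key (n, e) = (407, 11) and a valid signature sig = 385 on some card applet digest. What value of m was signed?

352

sig^2 ≡ 385^2 = 148225 ≡ 77
sig^4 ≡ 77^2 = 5929 ≡ 231
sig^8 ≡ 231^2 = 53361 ≡ 44
11 = 8 + 2 + 1, so sig^11 ≡ 44·77·385 ≡ 352 (mod 407)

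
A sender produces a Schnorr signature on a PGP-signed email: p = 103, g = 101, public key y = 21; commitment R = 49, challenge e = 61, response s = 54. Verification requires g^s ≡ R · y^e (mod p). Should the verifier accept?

g^s mod p:
Squares mod 103: 101^1≡101, 101^2≡4, 101^4≡16, 101^8≡50, 101^16≡28, 101^32≡63
54 = 32 + 16 + 4 + 2, so 101^54 ≡ 63·28·16·4 ≡ 8 (mod 103)
R · y^e mod p:
Squares mod 103: 21^1≡21, 21^2≡29, 21^4≡17, 21^8≡83, 21^16≡91, 21^32≡41
61 = 32 + 16 + 8 + 4 + 1, so 21^61 ≡ 41·91·83·17·21 ≡ 65 (mod 103)
49·65 = 3185 ≡ 95 (mod 103)
8 ≠ 95; the check fails.

reject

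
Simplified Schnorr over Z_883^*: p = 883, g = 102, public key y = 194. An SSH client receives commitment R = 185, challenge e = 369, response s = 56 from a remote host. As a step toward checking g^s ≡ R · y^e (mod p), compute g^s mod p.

770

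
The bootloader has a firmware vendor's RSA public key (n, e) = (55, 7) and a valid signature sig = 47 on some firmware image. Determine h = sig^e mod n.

53

Squares mod 55: sig^1≡47, sig^2≡9, sig^4≡26
7 = 4 + 2 + 1, so sig^7 ≡ 26·9·47 ≡ 53 (mod 55)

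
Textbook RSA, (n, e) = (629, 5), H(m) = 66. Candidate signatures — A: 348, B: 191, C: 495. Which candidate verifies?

C

Candidate A: Squares mod 629: 348^1≡348, 348^2≡336, 348^4≡305; 5 = 4 + 1, so 348^5 ≡ 305·348 ≡ 468 (mod 629)
Candidate B: Squares mod 629: 191^1≡191, 191^2≡628, 191^4≡1; 5 = 4 + 1, so 191^5 ≡ 1·191 ≡ 191 (mod 629)
Candidate C: Squares mod 629: 495^1≡495, 495^2≡344, 495^4≡84; 5 = 4 + 1, so 495^5 ≡ 84·495 ≡ 66 (mod 629)
  → matches H(m) = 66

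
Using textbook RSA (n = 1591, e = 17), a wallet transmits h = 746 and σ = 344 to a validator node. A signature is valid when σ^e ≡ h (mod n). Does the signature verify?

does not verify

σ^17 mod 1591 = 989
989 ≠ 746, so verification fails.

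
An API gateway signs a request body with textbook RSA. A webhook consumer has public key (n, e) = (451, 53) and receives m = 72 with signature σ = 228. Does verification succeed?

σ^2 ≡ 228^2 = 51984 ≡ 119
σ^4 ≡ 119^2 = 14161 ≡ 180
σ^8 ≡ 180^2 = 32400 ≡ 379
σ^16 ≡ 379^2 = 143641 ≡ 223
σ^32 ≡ 223^2 = 49729 ≡ 119
53 = 32 + 16 + 4 + 1, so σ^53 ≡ 119·223·180·228 ≡ 72 (mod 451)
Since 72 equals the digest 72, verification succeeds.

passes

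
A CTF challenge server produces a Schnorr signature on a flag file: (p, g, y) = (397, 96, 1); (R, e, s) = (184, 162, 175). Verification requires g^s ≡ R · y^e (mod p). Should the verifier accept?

accept

g^s mod p:
96^2 = 9216 ≡ 85
96^4 ≡ 85^2 = 7225 ≡ 79
96^8 ≡ 79^2 = 6241 ≡ 286
96^16 ≡ 286^2 = 81796 ≡ 14
96^32 ≡ 14^2 = 196
96^64 ≡ 196^2 = 38416 ≡ 304
96^128 ≡ 304^2 = 92416 ≡ 312
175 = 128 + 32 + 8 + 4 + 2 + 1, so 96^175 ≡ 312·196·286·79·85·96 ≡ 184 (mod 397)
R · y^e mod p:
1^2 = 1
1^4 ≡ 1^2 = 1
1^8 ≡ 1^2 = 1
1^16 ≡ 1^2 = 1
1^32 ≡ 1^2 = 1
1^64 ≡ 1^2 = 1
1^128 ≡ 1^2 = 1
162 = 128 + 32 + 2, so 1^162 ≡ 1·1·1 ≡ 1 (mod 397)
184·1 = 184 ≡ 184 (mod 397)
184 ≡ 184 (mod 397); signature holds.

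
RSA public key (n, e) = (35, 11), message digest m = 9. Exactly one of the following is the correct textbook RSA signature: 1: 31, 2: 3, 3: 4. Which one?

Candidate 1: Squares mod 35: 31^1≡31, 31^2≡16, 31^4≡11, 31^8≡16; 11 = 8 + 2 + 1, so 31^11 ≡ 16·16·31 ≡ 26 (mod 35)
Candidate 2: Squares mod 35: 3^1≡3, 3^2≡9, 3^4≡11, 3^8≡16; 11 = 8 + 2 + 1, so 3^11 ≡ 16·9·3 ≡ 12 (mod 35)
Candidate 3: Squares mod 35: 4^1≡4, 4^2≡16, 4^4≡11, 4^8≡16; 11 = 8 + 2 + 1, so 4^11 ≡ 16·16·4 ≡ 9 (mod 35)
  → matches m = 9

3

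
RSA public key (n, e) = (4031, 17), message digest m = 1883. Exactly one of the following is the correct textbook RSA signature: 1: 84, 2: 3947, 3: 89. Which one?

1

Candidate 1: Squares mod 4031: 84^1≡84, 84^2≡3025, 84^4≡255, 84^8≡529, 84^16≡1702; 17 = 16 + 1, so 84^17 ≡ 1702·84 ≡ 1883 (mod 4031)
  → matches m = 1883
Candidate 2: Squares mod 4031: 3947^1≡3947, 3947^2≡3025, 3947^4≡255, 3947^8≡529, 3947^16≡1702; 17 = 16 + 1, so 3947^17 ≡ 1702·3947 ≡ 2148 (mod 4031)
Candidate 3: Squares mod 4031: 89^1≡89, 89^2≡3890, 89^4≡3757, 89^8≡2518, 89^16≡3592; 17 = 16 + 1, so 89^17 ≡ 3592·89 ≡ 1239 (mod 4031)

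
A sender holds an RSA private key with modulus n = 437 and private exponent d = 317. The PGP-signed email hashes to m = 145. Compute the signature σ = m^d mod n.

84

Squares mod 437: m^1≡145, m^2≡49, m^4≡216, m^8≡334, m^16≡121, m^32≡220, m^64≡330, m^128≡87, m^256≡140
317 = 256 + 32 + 16 + 8 + 4 + 1, so m^317 ≡ 140·220·121·334·216·145 ≡ 84 (mod 437)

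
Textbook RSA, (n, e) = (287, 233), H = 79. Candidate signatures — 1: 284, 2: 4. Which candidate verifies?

1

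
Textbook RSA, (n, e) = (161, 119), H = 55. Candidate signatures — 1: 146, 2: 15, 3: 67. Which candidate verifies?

1

Candidate 1: 146^119 mod 161 = 55
  → matches H = 55
Candidate 2: 15^119 mod 161 = 106
Candidate 3: 67^119 mod 161 = 86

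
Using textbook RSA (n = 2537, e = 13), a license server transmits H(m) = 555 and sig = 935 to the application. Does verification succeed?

passes

sig^2 ≡ 935^2 = 874225 ≡ 1497
sig^4 ≡ 1497^2 = 2241009 ≡ 838
sig^8 ≡ 838^2 = 702244 ≡ 2032
13 = 8 + 4 + 1, so sig^13 ≡ 2032·838·935 ≡ 555 (mod 2537)
Since 555 equals the digest 555, verification succeeds.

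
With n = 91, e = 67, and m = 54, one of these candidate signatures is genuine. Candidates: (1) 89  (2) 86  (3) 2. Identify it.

1

Candidate 1: Squares mod 91: 89^1≡89, 89^2≡4, 89^4≡16, 89^8≡74, 89^16≡16, 89^32≡74, 89^64≡16; 67 = 64 + 2 + 1, so 89^67 ≡ 16·4·89 ≡ 54 (mod 91)
  → matches m = 54
Candidate 2: Squares mod 91: 86^1≡86, 86^2≡25, 86^4≡79, 86^8≡53, 86^16≡79, 86^32≡53, 86^64≡79; 67 = 64 + 2 + 1, so 86^67 ≡ 79·25·86 ≡ 44 (mod 91)
Candidate 3: Squares mod 91: 2^1≡2, 2^2≡4, 2^4≡16, 2^8≡74, 2^16≡16, 2^32≡74, 2^64≡16; 67 = 64 + 2 + 1, so 2^67 ≡ 16·4·2 ≡ 37 (mod 91)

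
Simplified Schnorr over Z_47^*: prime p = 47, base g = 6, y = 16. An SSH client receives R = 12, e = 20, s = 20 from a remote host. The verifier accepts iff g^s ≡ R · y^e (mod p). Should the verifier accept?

accept

g^s mod p:
6^20 mod 47 = 42
R · y^e mod p:
16^20 mod 47 = 27
12·27 = 324 ≡ 42 (mod 47)
42 ≡ 42 (mod 47); signature holds.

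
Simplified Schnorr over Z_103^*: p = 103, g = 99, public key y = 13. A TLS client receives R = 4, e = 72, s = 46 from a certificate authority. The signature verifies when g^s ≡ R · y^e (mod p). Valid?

g^s mod p:
Squares mod 103: 99^1≡99, 99^2≡16, 99^4≡50, 99^8≡28, 99^16≡63, 99^32≡55
46 = 32 + 8 + 4 + 2, so 99^46 ≡ 55·28·50·16 ≡ 17 (mod 103)
R · y^e mod p:
Squares mod 103: 13^1≡13, 13^2≡66, 13^4≡30, 13^8≡76, 13^16≡8, 13^32≡64, 13^64≡79
72 = 64 + 8, so 13^72 ≡ 79·76 ≡ 30 (mod 103)
4·30 = 120 ≡ 17 (mod 103)
17 ≡ 17 (mod 103); signature holds.

yes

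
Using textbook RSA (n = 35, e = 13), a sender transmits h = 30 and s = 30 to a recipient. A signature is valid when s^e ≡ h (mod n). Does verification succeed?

s^2 ≡ 30^2 = 900 ≡ 25
s^4 ≡ 25^2 = 625 ≡ 30
s^8 ≡ 30^2 = 900 ≡ 25
13 = 8 + 4 + 1, so s^13 ≡ 25·30·30 ≡ 30 (mod 35)
s^13 mod 35 = 30 matches h.

passes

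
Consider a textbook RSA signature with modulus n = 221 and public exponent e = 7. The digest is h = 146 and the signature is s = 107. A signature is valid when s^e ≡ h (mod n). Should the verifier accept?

s^2 ≡ 107^2 = 11449 ≡ 178
s^4 ≡ 178^2 = 31684 ≡ 81
7 = 4 + 2 + 1, so s^7 ≡ 81·178·107 ≡ 146 (mod 221)
146 = h, so the signature checks out.

accept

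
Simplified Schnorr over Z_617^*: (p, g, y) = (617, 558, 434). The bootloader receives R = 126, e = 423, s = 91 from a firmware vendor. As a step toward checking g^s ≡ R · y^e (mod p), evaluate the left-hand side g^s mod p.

157

558^2 = 311364 ≡ 396
558^4 ≡ 396^2 = 156816 ≡ 98
558^8 ≡ 98^2 = 9604 ≡ 349
558^16 ≡ 349^2 = 121801 ≡ 252
558^32 ≡ 252^2 = 63504 ≡ 570
558^64 ≡ 570^2 = 324900 ≡ 358
91 = 64 + 16 + 8 + 2 + 1, so 558^91 ≡ 358·252·349·396·558 ≡ 157 (mod 617)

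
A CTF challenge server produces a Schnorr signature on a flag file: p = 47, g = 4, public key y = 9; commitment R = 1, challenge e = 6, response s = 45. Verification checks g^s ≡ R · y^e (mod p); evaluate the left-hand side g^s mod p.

12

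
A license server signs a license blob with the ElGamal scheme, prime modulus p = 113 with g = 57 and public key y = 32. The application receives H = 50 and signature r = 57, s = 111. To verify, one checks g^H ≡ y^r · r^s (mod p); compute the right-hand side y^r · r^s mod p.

32^2 = 1024 ≡ 7
32^4 ≡ 7^2 = 49
32^8 ≡ 49^2 = 2401 ≡ 28
32^16 ≡ 28^2 = 784 ≡ 106
32^32 ≡ 106^2 = 11236 ≡ 49
57 = 32 + 16 + 8 + 1, so 32^57 ≡ 49·106·28·32 ≡ 32 (mod 113)
57^2 = 3249 ≡ 85
57^4 ≡ 85^2 = 7225 ≡ 106
57^8 ≡ 106^2 = 11236 ≡ 49
57^16 ≡ 49^2 = 2401 ≡ 28
57^32 ≡ 28^2 = 784 ≡ 106
57^64 ≡ 106^2 = 11236 ≡ 49
111 = 64 + 32 + 8 + 4 + 2 + 1, so 57^111 ≡ 49·106·49·106·85·57 ≡ 2 (mod 113)
y^r · r^s ≡ 32·2 = 64 ≡ 64 (mod 113)

64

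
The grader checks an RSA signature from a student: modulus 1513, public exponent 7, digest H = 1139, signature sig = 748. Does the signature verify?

verifies

sig^2 ≡ 748^2 = 559504 ≡ 1207
sig^4 ≡ 1207^2 = 1456849 ≡ 1343
7 = 4 + 2 + 1, so sig^7 ≡ 1343·1207·748 ≡ 1139 (mod 1513)
sig^7 mod 1513 = 1139 matches H.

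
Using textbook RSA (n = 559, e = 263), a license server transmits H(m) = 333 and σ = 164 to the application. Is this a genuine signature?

forged

σ^2 ≡ 164^2 = 26896 ≡ 64
σ^4 ≡ 64^2 = 4096 ≡ 183
σ^8 ≡ 183^2 = 33489 ≡ 508
σ^16 ≡ 508^2 = 258064 ≡ 365
σ^32 ≡ 365^2 = 133225 ≡ 183
σ^64 ≡ 183^2 = 33489 ≡ 508
σ^128 ≡ 508^2 = 258064 ≡ 365
σ^256 ≡ 365^2 = 133225 ≡ 183
263 = 256 + 4 + 2 + 1, so σ^263 ≡ 183·183·64·164 ≡ 226 (mod 559)
226 ≠ 333, so verification fails.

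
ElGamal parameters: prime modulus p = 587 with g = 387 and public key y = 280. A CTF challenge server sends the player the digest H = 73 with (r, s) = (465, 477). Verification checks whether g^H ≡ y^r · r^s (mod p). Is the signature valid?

invalid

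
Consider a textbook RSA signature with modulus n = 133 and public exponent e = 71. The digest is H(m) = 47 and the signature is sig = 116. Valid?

no

sig^2 ≡ 116^2 = 13456 ≡ 23
sig^4 ≡ 23^2 = 529 ≡ 130
sig^8 ≡ 130^2 = 16900 ≡ 9
sig^16 ≡ 9^2 = 81
sig^32 ≡ 81^2 = 6561 ≡ 44
sig^64 ≡ 44^2 = 1936 ≡ 74
71 = 64 + 4 + 2 + 1, so sig^71 ≡ 74·130·23·116 ≡ 86 (mod 133)
The recovered value 86 does not match the digest 47.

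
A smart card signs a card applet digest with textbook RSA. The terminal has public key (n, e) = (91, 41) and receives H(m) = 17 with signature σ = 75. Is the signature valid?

σ^2 ≡ 75^2 = 5625 ≡ 74
σ^4 ≡ 74^2 = 5476 ≡ 16
σ^8 ≡ 16^2 = 256 ≡ 74
σ^16 ≡ 74^2 = 5476 ≡ 16
σ^32 ≡ 16^2 = 256 ≡ 74
41 = 32 + 8 + 1, so σ^41 ≡ 74·74·75 ≡ 17 (mod 91)
σ^41 mod 91 = 17 matches H(m).

valid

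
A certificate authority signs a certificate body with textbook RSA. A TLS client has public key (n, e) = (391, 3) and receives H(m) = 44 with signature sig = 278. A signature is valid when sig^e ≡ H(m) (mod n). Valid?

no

sig^2 ≡ 278^2 = 77284 ≡ 257
3 = 2 + 1, so sig^3 ≡ 257·278 ≡ 284 (mod 391)
sig^3 mod 391 = 284, but H(m) = 44.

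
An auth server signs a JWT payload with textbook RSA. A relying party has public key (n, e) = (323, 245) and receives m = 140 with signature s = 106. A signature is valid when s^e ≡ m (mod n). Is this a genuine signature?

genuine

s^2 ≡ 106^2 = 11236 ≡ 254
s^4 ≡ 254^2 = 64516 ≡ 239
s^8 ≡ 239^2 = 57121 ≡ 273
s^16 ≡ 273^2 = 74529 ≡ 239
s^32 ≡ 239^2 = 57121 ≡ 273
s^64 ≡ 273^2 = 74529 ≡ 239
s^128 ≡ 239^2 = 57121 ≡ 273
245 = 128 + 64 + 32 + 16 + 4 + 1, so s^245 ≡ 273·239·273·239·239·106 ≡ 140 (mod 323)
140 = m, so the signature checks out.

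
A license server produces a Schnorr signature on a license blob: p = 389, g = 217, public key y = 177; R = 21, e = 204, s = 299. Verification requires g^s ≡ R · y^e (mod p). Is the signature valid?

g^s mod p:
217^2 = 47089 ≡ 20
217^4 ≡ 20^2 = 400 ≡ 11
217^8 ≡ 11^2 = 121
217^16 ≡ 121^2 = 14641 ≡ 248
217^32 ≡ 248^2 = 61504 ≡ 42
217^64 ≡ 42^2 = 1764 ≡ 208
217^128 ≡ 208^2 = 43264 ≡ 85
217^256 ≡ 85^2 = 7225 ≡ 223
299 = 256 + 32 + 8 + 2 + 1, so 217^299 ≡ 223·42·121·20·217 ≡ 89 (mod 389)
R · y^e mod p:
177^2 = 31329 ≡ 209
177^4 ≡ 209^2 = 43681 ≡ 113
177^8 ≡ 113^2 = 12769 ≡ 321
177^16 ≡ 321^2 = 103041 ≡ 345
177^32 ≡ 345^2 = 119025 ≡ 380
177^64 ≡ 380^2 = 144400 ≡ 81
177^128 ≡ 81^2 = 6561 ≡ 337
204 = 128 + 64 + 8 + 4, so 177^204 ≡ 337·81·321·113 ≡ 208 (mod 389)
21·208 = 4368 ≡ 89 (mod 389)
89 ≡ 89 (mod 389); signature holds.

valid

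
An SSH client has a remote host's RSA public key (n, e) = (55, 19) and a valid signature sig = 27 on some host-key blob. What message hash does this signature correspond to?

Squares mod 55: sig^1≡27, sig^2≡14, sig^4≡31, sig^8≡26, sig^16≡16
19 = 16 + 2 + 1, so sig^19 ≡ 16·14·27 ≡ 53 (mod 55)

53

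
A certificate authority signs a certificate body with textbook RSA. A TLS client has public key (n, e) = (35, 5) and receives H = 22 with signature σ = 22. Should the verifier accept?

accept

Squares mod 35: σ^1≡22, σ^2≡29, σ^4≡1
5 = 4 + 1, so σ^5 ≡ 1·22 ≡ 22 (mod 35)
σ^5 mod 35 = 22 matches H.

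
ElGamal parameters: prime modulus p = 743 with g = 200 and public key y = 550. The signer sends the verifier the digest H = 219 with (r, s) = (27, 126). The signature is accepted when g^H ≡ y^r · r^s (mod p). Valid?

Left side g^H mod p:
200^219 mod 743 = 427
Right side y^r · r^s mod p:
550^27 mod 743 = 609
27^126 mod 743 = 701
609·701 = 426909 ≡ 427 (mod 743)
427 ≡ 427 (mod 743), so the signature is genuine.

yes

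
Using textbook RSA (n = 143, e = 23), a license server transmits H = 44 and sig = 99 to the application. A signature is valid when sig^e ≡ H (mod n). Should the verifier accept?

sig^23 mod 143 = 44
44 = H, so the signature checks out.

accept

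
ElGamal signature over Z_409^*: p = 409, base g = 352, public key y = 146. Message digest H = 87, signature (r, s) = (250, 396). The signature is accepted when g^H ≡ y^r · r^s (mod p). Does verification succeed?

fails

Left side g^H mod p:
352^2 = 123904 ≡ 386
352^4 ≡ 386^2 = 148996 ≡ 120
352^8 ≡ 120^2 = 14400 ≡ 85
352^16 ≡ 85^2 = 7225 ≡ 272
352^32 ≡ 272^2 = 73984 ≡ 364
352^64 ≡ 364^2 = 132496 ≡ 389
87 = 64 + 16 + 4 + 2 + 1, so 352^87 ≡ 389·272·120·386·352 ≡ 248 (mod 409)
Right side y^r · r^s mod p:
146^2 = 21316 ≡ 48
146^4 ≡ 48^2 = 2304 ≡ 259
146^8 ≡ 259^2 = 67081 ≡ 5
146^16 ≡ 5^2 = 25
146^32 ≡ 25^2 = 625 ≡ 216
146^64 ≡ 216^2 = 46656 ≡ 30
146^128 ≡ 30^2 = 900 ≡ 82
250 = 128 + 64 + 32 + 16 + 8 + 2, so 146^250 ≡ 82·30·216·25·5·48 ≡ 92 (mod 409)
250^2 = 62500 ≡ 332
250^4 ≡ 332^2 = 110224 ≡ 203
250^8 ≡ 203^2 = 41209 ≡ 309
250^16 ≡ 309^2 = 95481 ≡ 184
250^32 ≡ 184^2 = 33856 ≡ 318
250^64 ≡ 318^2 = 101124 ≡ 101
250^128 ≡ 101^2 = 10201 ≡ 385
250^256 ≡ 385^2 = 148225 ≡ 167
396 = 256 + 128 + 8 + 4, so 250^396 ≡ 167·385·309·203 ≡ 30 (mod 409)
92·30 = 2760 ≡ 306 (mod 409)
248 ≠ 306, so verification fails.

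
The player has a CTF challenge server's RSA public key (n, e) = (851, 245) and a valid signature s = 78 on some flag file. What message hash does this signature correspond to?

s^2 ≡ 78^2 = 6084 ≡ 127
s^4 ≡ 127^2 = 16129 ≡ 811
s^8 ≡ 811^2 = 657721 ≡ 749
s^16 ≡ 749^2 = 561001 ≡ 192
s^32 ≡ 192^2 = 36864 ≡ 271
s^64 ≡ 271^2 = 73441 ≡ 255
s^128 ≡ 255^2 = 65025 ≡ 349
245 = 128 + 64 + 32 + 16 + 4 + 1, so s^245 ≡ 349·255·271·192·811·78 ≡ 798 (mod 851)

798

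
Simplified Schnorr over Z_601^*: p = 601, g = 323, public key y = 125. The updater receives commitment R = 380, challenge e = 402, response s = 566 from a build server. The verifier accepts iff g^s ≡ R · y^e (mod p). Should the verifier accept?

g^s mod p:
Squares mod 601: 323^1≡323, 323^2≡356, 323^4≡526, 323^8≡216, 323^16≡379, 323^32≡2, 323^64≡4, 323^128≡16, 323^256≡256, 323^512≡27
566 = 512 + 32 + 16 + 4 + 2, so 323^566 ≡ 27·2·379·526·356 ≡ 222 (mod 601)
R · y^e mod p:
Squares mod 601: 125^1≡125, 125^2≡600, 125^4≡1, 125^8≡1, 125^16≡1, 125^32≡1, 125^64≡1, 125^128≡1, 125^256≡1
402 = 256 + 128 + 16 + 2, so 125^402 ≡ 1·1·1·600 ≡ 600 (mod 601)
380·600 = 228000 ≡ 221 (mod 601)
222 ≠ 221; the check fails.

reject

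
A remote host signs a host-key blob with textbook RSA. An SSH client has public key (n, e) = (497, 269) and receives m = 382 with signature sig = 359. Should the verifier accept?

sig^2 ≡ 359^2 = 128881 ≡ 158
sig^4 ≡ 158^2 = 24964 ≡ 114
sig^8 ≡ 114^2 = 12996 ≡ 74
sig^16 ≡ 74^2 = 5476 ≡ 9
sig^32 ≡ 9^2 = 81
sig^64 ≡ 81^2 = 6561 ≡ 100
sig^128 ≡ 100^2 = 10000 ≡ 60
sig^256 ≡ 60^2 = 3600 ≡ 121
269 = 256 + 8 + 4 + 1, so sig^269 ≡ 121·74·114·359 ≡ 382 (mod 497)
sig^269 mod 497 = 382 matches m.

accept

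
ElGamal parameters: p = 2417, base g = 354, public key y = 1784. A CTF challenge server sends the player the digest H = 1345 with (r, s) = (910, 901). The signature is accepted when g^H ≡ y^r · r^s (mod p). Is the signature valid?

valid

Left side g^H mod p:
Squares mod 2417: 354^1≡354, 354^2≡2049, 354^4≡72, 354^8≡350, 354^16≡1650, 354^32≡958, 354^64≡1721, 354^128≡1016, 354^256≡197, 354^512≡137, 354^1024≡1850
1345 = 1024 + 256 + 64 + 1, so 354^1345 ≡ 1850·197·1721·354 ≡ 2211 (mod 2417)
Right side y^r · r^s mod p:
Squares mod 2417: 1784^1≡1784, 1784^2≡1884, 1784^4≡1300, 1784^8≡517, 1784^16≡1419, 1784^32≡200, 1784^64≡1328, 1784^128≡1591, 1784^256≡682, 1784^512≡1060
910 = 512 + 256 + 128 + 8 + 4 + 2, so 1784^910 ≡ 1060·682·1591·517·1300·1884 ≡ 1062 (mod 2417)
Squares mod 2417: 910^1≡910, 910^2≡1486, 910^4≡1475, 910^8≡325, 910^16≡1694, 910^32≡657, 910^64≡1423, 910^128≡1900, 910^256≡1419, 910^512≡200
901 = 512 + 256 + 128 + 4 + 1, so 910^901 ≡ 200·1419·1900·1475·910 ≡ 1511 (mod 2417)
1062·1511 = 1604682 ≡ 2211 (mod 2417)
2211 ≡ 2211 (mod 2417), so the signature is genuine.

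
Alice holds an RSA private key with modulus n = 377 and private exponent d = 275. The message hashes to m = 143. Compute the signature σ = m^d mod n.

Squares mod 377: m^1≡143, m^2≡91, m^4≡364, m^8≡169, m^16≡286, m^32≡364, m^64≡169, m^128≡286, m^256≡364
275 = 256 + 16 + 2 + 1, so m^275 ≡ 364·286·91·143 ≡ 338 (mod 377)

338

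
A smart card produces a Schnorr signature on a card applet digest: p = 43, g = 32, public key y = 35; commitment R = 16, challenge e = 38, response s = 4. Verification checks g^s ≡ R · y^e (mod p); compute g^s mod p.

Squares mod 43: 32^1≡32, 32^2≡35, 32^4≡21
32^4 ≡ 21 (mod 43)

21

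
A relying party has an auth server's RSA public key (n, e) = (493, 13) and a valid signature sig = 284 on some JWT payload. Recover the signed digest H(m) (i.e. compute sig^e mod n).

sig^2 ≡ 284^2 = 80656 ≡ 297
sig^4 ≡ 297^2 = 88209 ≡ 455
sig^8 ≡ 455^2 = 207025 ≡ 458
13 = 8 + 4 + 1, so sig^13 ≡ 458·455·284 ≡ 82 (mod 493)

82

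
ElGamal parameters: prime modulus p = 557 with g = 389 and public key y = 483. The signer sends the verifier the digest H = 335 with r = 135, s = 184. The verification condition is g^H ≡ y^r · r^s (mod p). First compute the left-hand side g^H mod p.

307

Squares mod 557: 389^1≡389, 389^2≡374, 389^4≡69, 389^8≡305, 389^16≡6, 389^32≡36, 389^64≡182, 389^128≡261, 389^256≡167
335 = 256 + 64 + 8 + 4 + 2 + 1, so 389^335 ≡ 167·182·305·69·374·389 ≡ 307 (mod 557)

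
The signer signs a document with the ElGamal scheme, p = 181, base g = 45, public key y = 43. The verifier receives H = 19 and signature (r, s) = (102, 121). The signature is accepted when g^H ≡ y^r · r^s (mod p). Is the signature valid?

Left side g^H mod p:
Squares mod 181: 45^1≡45, 45^2≡34, 45^4≡70, 45^8≡13, 45^16≡169
19 = 16 + 2 + 1, so 45^19 ≡ 169·34·45 ≡ 102 (mod 181)
Right side y^r · r^s mod p:
Squares mod 181: 43^1≡43, 43^2≡39, 43^4≡73, 43^8≡80, 43^16≡65, 43^32≡62, 43^64≡43
102 = 64 + 32 + 4 + 2, so 43^102 ≡ 43·62·73·39 ≡ 48 (mod 181)
Squares mod 181: 102^1≡102, 102^2≡87, 102^4≡148, 102^8≡3, 102^16≡9, 102^32≡81, 102^64≡45
121 = 64 + 32 + 16 + 8 + 1, so 102^121 ≡ 45·81·9·3·102 ≡ 70 (mod 181)
48·70 = 3360 ≡ 102 (mod 181)
102 ≡ 102 (mod 181), so the signature is genuine.

valid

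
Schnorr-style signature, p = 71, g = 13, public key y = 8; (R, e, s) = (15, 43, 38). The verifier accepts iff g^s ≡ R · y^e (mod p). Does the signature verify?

g^s mod p:
13^2 = 169 ≡ 27
13^4 ≡ 27^2 = 729 ≡ 19
13^8 ≡ 19^2 = 361 ≡ 6
13^16 ≡ 6^2 = 36
13^32 ≡ 36^2 = 1296 ≡ 18
38 = 32 + 4 + 2, so 13^38 ≡ 18·19·27 ≡ 4 (mod 71)
R · y^e mod p:
8^2 = 64
8^4 ≡ 64^2 = 4096 ≡ 49
8^8 ≡ 49^2 = 2401 ≡ 58
8^16 ≡ 58^2 = 3364 ≡ 27
8^32 ≡ 27^2 = 729 ≡ 19
43 = 32 + 8 + 2 + 1, so 8^43 ≡ 19·58·64·8 ≡ 58 (mod 71)
15·58 = 870 ≡ 18 (mod 71)
4 ≠ 18; the check fails.

does not verify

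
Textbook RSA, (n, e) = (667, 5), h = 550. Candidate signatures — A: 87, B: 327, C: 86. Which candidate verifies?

Candidate A: Squares mod 667: 87^1≡87, 87^2≡232, 87^4≡464; 5 = 4 + 1, so 87^5 ≡ 464·87 ≡ 348 (mod 667)
Candidate B: Squares mod 667: 327^1≡327, 327^2≡209, 327^4≡326; 5 = 4 + 1, so 327^5 ≡ 326·327 ≡ 549 (mod 667)
Candidate C: Squares mod 667: 86^1≡86, 86^2≡59, 86^4≡146; 5 = 4 + 1, so 86^5 ≡ 146·86 ≡ 550 (mod 667)
  → matches h = 550

C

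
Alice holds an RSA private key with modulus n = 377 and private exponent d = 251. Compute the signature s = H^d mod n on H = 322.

329

H^2 ≡ 322^2 = 103684 ≡ 9
H^4 ≡ 9^2 = 81
H^8 ≡ 81^2 = 6561 ≡ 152
H^16 ≡ 152^2 = 23104 ≡ 107
H^32 ≡ 107^2 = 11449 ≡ 139
H^64 ≡ 139^2 = 19321 ≡ 94
H^128 ≡ 94^2 = 8836 ≡ 165
251 = 128 + 64 + 32 + 16 + 8 + 2 + 1, so H^251 ≡ 165·94·139·107·152·9·322 ≡ 329 (mod 377)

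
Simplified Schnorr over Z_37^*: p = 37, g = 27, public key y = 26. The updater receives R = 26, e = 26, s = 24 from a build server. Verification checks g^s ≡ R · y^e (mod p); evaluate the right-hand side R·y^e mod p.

1

26^26 mod 37 = 10
R · y^e ≡ 26·10 = 260 ≡ 1 (mod 37)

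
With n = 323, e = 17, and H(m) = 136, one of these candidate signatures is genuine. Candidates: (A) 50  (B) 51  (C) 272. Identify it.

Candidate A: 50^17 mod 323 = 84
Candidate B: 51^17 mod 323 = 136
  → matches H(m) = 136
Candidate C: 272^17 mod 323 = 187

B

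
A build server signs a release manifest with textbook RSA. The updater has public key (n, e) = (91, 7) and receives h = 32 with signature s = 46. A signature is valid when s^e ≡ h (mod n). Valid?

yes

s^2 ≡ 46^2 = 2116 ≡ 23
s^4 ≡ 23^2 = 529 ≡ 74
7 = 4 + 2 + 1, so s^7 ≡ 74·23·46 ≡ 32 (mod 91)
32 = h, so the signature checks out.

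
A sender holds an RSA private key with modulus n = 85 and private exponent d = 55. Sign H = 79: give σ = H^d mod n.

Squares mod 85: H^1≡79, H^2≡36, H^4≡21, H^8≡16, H^16≡1, H^32≡1
55 = 32 + 16 + 4 + 2 + 1, so H^55 ≡ 1·1·21·36·79 ≡ 54 (mod 85)

54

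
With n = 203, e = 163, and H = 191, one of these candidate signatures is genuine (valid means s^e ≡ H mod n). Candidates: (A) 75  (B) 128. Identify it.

Candidate A: Squares mod 203: 75^1≡75, 75^2≡144, 75^4≡30, 75^8≡88, 75^16≡30, 75^32≡88, 75^64≡30, 75^128≡88; 163 = 128 + 32 + 2 + 1, so 75^163 ≡ 88·88·144·75 ≡ 12 (mod 203)
Candidate B: Squares mod 203: 128^1≡128, 128^2≡144, 128^4≡30, 128^8≡88, 128^16≡30, 128^32≡88, 128^64≡30, 128^128≡88; 163 = 128 + 32 + 2 + 1, so 128^163 ≡ 88·88·144·128 ≡ 191 (mod 203)
  → matches H = 191

B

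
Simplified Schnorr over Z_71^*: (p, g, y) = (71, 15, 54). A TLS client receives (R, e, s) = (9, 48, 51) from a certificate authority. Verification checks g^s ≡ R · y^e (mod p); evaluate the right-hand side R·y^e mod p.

16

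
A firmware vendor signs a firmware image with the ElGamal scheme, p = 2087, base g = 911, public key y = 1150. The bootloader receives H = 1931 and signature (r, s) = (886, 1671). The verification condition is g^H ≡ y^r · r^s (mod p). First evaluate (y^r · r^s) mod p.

208

Squares mod 2087: 1150^1≡1150, 1150^2≡1429, 1150^4≡955, 1150^8≡6, 1150^16≡36, 1150^32≡1296, 1150^64≡1668, 1150^128≡253, 1150^256≡1399, 1150^512≡1682
886 = 512 + 256 + 64 + 32 + 16 + 4 + 2, so 1150^886 ≡ 1682·1399·1668·1296·36·955·1429 ≡ 578 (mod 2087)
Squares mod 2087: 886^1≡886, 886^2≡284, 886^4≡1350, 886^8≡549, 886^16≡873, 886^32≡374, 886^64≡47, 886^128≡122, 886^256≡275, 886^512≡493, 886^1024≡957
1671 = 1024 + 512 + 128 + 4 + 2 + 1, so 886^1671 ≡ 957·493·122·1350·284·886 ≡ 1293 (mod 2087)
y^r · r^s ≡ 578·1293 = 747354 ≡ 208 (mod 2087)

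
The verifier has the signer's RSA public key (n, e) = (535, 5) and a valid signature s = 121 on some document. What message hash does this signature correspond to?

s^2 ≡ 121^2 = 14641 ≡ 196
s^4 ≡ 196^2 = 38416 ≡ 431
5 = 4 + 1, so s^5 ≡ 431·121 ≡ 256 (mod 535)

256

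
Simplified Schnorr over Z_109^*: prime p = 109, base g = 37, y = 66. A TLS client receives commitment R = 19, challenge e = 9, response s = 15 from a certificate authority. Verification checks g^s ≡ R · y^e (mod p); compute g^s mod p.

Squares mod 109: 37^1≡37, 37^2≡61, 37^4≡15, 37^8≡7
15 = 8 + 4 + 2 + 1, so 37^15 ≡ 7·15·61·37 ≡ 19 (mod 109)

19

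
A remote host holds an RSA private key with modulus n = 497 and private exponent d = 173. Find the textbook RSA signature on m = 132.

377

m^2 ≡ 132^2 = 17424 ≡ 29
m^4 ≡ 29^2 = 841 ≡ 344
m^8 ≡ 344^2 = 118336 ≡ 50
m^16 ≡ 50^2 = 2500 ≡ 15
m^32 ≡ 15^2 = 225
m^64 ≡ 225^2 = 50625 ≡ 428
m^128 ≡ 428^2 = 183184 ≡ 288
173 = 128 + 32 + 8 + 4 + 1, so m^173 ≡ 288·225·50·344·132 ≡ 377 (mod 497)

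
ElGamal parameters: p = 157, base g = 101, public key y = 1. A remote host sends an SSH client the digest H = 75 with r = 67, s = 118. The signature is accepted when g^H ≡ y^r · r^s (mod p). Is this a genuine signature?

Left side g^H mod p:
101^2 = 10201 ≡ 153
101^4 ≡ 153^2 = 23409 ≡ 16
101^8 ≡ 16^2 = 256 ≡ 99
101^16 ≡ 99^2 = 9801 ≡ 67
101^32 ≡ 67^2 = 4489 ≡ 93
101^64 ≡ 93^2 = 8649 ≡ 14
75 = 64 + 8 + 2 + 1, so 101^75 ≡ 14·99·153·101 ≡ 75 (mod 157)
Right side y^r · r^s mod p:
1^2 = 1
1^4 ≡ 1^2 = 1
1^8 ≡ 1^2 = 1
1^16 ≡ 1^2 = 1
1^32 ≡ 1^2 = 1
1^64 ≡ 1^2 = 1
67 = 64 + 2 + 1, so 1^67 ≡ 1·1·1 ≡ 1 (mod 157)
67^2 = 4489 ≡ 93
67^4 ≡ 93^2 = 8649 ≡ 14
67^8 ≡ 14^2 = 196 ≡ 39
67^16 ≡ 39^2 = 1521 ≡ 108
67^32 ≡ 108^2 = 11664 ≡ 46
67^64 ≡ 46^2 = 2116 ≡ 75
118 = 64 + 32 + 16 + 4 + 2, so 67^118 ≡ 75·46·108·14·93 ≡ 67 (mod 157)
1·67 = 67 ≡ 67 (mod 157)
75 ≠ 67, so verification fails.

forged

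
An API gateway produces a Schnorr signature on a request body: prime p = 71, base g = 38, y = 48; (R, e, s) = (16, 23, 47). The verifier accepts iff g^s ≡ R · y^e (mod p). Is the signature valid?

valid

g^s mod p:
38^2 = 1444 ≡ 24
38^4 ≡ 24^2 = 576 ≡ 8
38^8 ≡ 8^2 = 64
38^16 ≡ 64^2 = 4096 ≡ 49
38^32 ≡ 49^2 = 2401 ≡ 58
47 = 32 + 8 + 4 + 2 + 1, so 38^47 ≡ 58·64·8·24·38 ≡ 15 (mod 71)
R · y^e mod p:
48^2 = 2304 ≡ 32
48^4 ≡ 32^2 = 1024 ≡ 30
48^8 ≡ 30^2 = 900 ≡ 48
48^16 ≡ 48^2 = 2304 ≡ 32
23 = 16 + 4 + 2 + 1, so 48^23 ≡ 32·30·32·48 ≡ 32 (mod 71)
16·32 = 512 ≡ 15 (mod 71)
15 ≡ 15 (mod 71); signature holds.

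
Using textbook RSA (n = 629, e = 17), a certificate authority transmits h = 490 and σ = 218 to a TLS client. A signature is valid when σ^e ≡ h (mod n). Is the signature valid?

valid

Squares mod 629: σ^1≡218, σ^2≡349, σ^4≡404, σ^8≡305, σ^16≡562
17 = 16 + 1, so σ^17 ≡ 562·218 ≡ 490 (mod 629)
490 = h, so the signature checks out.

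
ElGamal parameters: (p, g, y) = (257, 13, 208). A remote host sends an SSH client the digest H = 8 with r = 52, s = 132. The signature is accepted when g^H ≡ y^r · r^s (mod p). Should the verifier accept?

reject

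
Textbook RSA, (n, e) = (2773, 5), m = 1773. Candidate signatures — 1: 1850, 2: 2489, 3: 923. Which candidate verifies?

Candidate 1: Squares mod 2773: 1850^1≡1850, 1850^2≡618, 1850^4≡2023; 5 = 4 + 1, so 1850^5 ≡ 2023·1850 ≡ 1773 (mod 2773)
  → matches m = 1773
Candidate 2: Squares mod 2773: 2489^1≡2489, 2489^2≡239, 2489^4≡1661; 5 = 4 + 1, so 2489^5 ≡ 1661·2489 ≡ 2459 (mod 2773)
Candidate 3: Squares mod 2773: 923^1≡923, 923^2≡618, 923^4≡2023; 5 = 4 + 1, so 923^5 ≡ 2023·923 ≡ 1000 (mod 2773)

1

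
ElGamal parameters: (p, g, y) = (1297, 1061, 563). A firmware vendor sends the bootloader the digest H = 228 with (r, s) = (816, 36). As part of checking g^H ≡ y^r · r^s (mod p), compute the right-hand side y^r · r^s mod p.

304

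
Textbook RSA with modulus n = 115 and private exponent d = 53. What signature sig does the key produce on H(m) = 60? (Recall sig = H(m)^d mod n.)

90

(H(m))^2 ≡ 60^2 = 3600 ≡ 35
(H(m))^4 ≡ 35^2 = 1225 ≡ 75
(H(m))^8 ≡ 75^2 = 5625 ≡ 105
(H(m))^16 ≡ 105^2 = 11025 ≡ 100
(H(m))^32 ≡ 100^2 = 10000 ≡ 110
53 = 32 + 16 + 4 + 1, so (H(m))^53 ≡ 110·100·75·60 ≡ 90 (mod 115)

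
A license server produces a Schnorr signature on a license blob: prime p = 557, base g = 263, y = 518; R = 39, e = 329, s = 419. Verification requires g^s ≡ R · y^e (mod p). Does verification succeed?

passes

g^s mod p:
Squares mod 557: 263^1≡263, 263^2≡101, 263^4≡175, 263^8≡547, 263^16≡100, 263^32≡531, 263^64≡119, 263^128≡236, 263^256≡553
419 = 256 + 128 + 32 + 2 + 1, so 263^419 ≡ 553·236·531·101·263 ≡ 456 (mod 557)
R · y^e mod p:
Squares mod 557: 518^1≡518, 518^2≡407, 518^4≡220, 518^8≡498, 518^16≡139, 518^32≡383, 518^64≡198, 518^128≡214, 518^256≡122
329 = 256 + 64 + 8 + 1, so 518^329 ≡ 122·198·498·518 ≡ 483 (mod 557)
39·483 = 18837 ≡ 456 (mod 557)
456 ≡ 456 (mod 557); signature holds.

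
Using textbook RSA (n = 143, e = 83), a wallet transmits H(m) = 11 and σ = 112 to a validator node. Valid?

no

Squares mod 143: σ^1≡112, σ^2≡103, σ^4≡27, σ^8≡14, σ^16≡53, σ^32≡92, σ^64≡27
83 = 64 + 16 + 2 + 1, so σ^83 ≡ 27·53·103·112 ≡ 96 (mod 143)
The recovered value 96 does not match the digest 11.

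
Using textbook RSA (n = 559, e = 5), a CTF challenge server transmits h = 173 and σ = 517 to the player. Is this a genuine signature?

genuine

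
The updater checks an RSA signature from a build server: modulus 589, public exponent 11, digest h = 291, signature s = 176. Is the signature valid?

Squares mod 589: s^1≡176, s^2≡348, s^4≡359, s^8≡479
11 = 8 + 2 + 1, so s^11 ≡ 479·348·176 ≡ 291 (mod 589)
s^11 mod 589 = 291 matches h.

valid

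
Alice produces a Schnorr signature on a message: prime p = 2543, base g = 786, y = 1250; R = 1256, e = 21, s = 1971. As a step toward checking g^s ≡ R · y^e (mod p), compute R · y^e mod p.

1838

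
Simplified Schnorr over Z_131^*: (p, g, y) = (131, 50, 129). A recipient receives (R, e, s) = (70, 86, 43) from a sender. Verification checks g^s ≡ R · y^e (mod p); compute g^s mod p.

56

50^43 mod 131 = 56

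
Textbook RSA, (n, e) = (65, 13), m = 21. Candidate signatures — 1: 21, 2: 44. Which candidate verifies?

1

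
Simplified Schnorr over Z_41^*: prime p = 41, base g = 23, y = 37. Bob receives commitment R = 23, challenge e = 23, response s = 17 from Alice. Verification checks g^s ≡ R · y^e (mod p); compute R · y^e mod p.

37^2 = 1369 ≡ 16
37^4 ≡ 16^2 = 256 ≡ 10
37^8 ≡ 10^2 = 100 ≡ 18
37^16 ≡ 18^2 = 324 ≡ 37
23 = 16 + 4 + 2 + 1, so 37^23 ≡ 37·10·16·37 ≡ 18 (mod 41)
R · y^e ≡ 23·18 = 414 ≡ 4 (mod 41)

4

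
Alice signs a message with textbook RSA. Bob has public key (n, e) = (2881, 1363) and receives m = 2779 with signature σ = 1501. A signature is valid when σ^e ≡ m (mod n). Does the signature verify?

does not verify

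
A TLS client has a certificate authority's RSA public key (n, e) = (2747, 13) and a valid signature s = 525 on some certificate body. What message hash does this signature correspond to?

Squares mod 2747: s^1≡525, s^2≡925, s^4≡1308, s^8≡2230
13 = 8 + 4 + 1, so s^13 ≡ 2230·1308·525 ≡ 1127 (mod 2747)

1127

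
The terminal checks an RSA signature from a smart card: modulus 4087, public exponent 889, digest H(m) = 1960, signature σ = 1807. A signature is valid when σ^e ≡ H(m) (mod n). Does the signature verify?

Squares mod 4087: σ^1≡1807, σ^2≡3823, σ^4≡217, σ^8≡2132, σ^16≡680, σ^32≡569, σ^64≡888, σ^128≡3840, σ^256≡3791, σ^512≡1789
889 = 512 + 256 + 64 + 32 + 16 + 8 + 1, so σ^889 ≡ 1789·3791·888·569·680·2132·1807 ≡ 1960 (mod 4087)
1960 = H(m), so the signature checks out.

verifies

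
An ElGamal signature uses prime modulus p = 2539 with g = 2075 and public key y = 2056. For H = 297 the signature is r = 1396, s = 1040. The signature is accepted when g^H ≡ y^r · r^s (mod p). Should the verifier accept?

reject

Left side g^H mod p:
2075^297 mod 2539 = 2538
Right side y^r · r^s mod p:
2056^1396 mod 2539 = 483
1396^1040 mod 2539 = 2275
483·2275 = 1098825 ≡ 1977 (mod 2539)
2538 ≠ 1977, so verification fails.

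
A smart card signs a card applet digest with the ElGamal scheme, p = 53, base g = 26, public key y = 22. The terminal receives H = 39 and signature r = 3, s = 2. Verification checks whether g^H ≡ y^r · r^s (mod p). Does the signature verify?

does not verify

Left side g^H mod p:
26^2 = 676 ≡ 40
26^4 ≡ 40^2 = 1600 ≡ 10
26^8 ≡ 10^2 = 100 ≡ 47
26^16 ≡ 47^2 = 2209 ≡ 36
26^32 ≡ 36^2 = 1296 ≡ 24
39 = 32 + 4 + 2 + 1, so 26^39 ≡ 24·10·40·26 ≡ 23 (mod 53)
Right side y^r · r^s mod p:
22^2 = 484 ≡ 7
3 = 2 + 1, so 22^3 ≡ 7·22 ≡ 48 (mod 53)
3^2 = 9
48·9 = 432 ≡ 8 (mod 53)
23 ≠ 8, so verification fails.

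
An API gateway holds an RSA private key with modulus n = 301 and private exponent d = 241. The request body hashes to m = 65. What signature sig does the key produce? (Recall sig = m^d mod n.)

m^2 ≡ 65^2 = 4225 ≡ 11
m^4 ≡ 11^2 = 121
m^8 ≡ 121^2 = 14641 ≡ 193
m^16 ≡ 193^2 = 37249 ≡ 226
m^32 ≡ 226^2 = 51076 ≡ 207
m^64 ≡ 207^2 = 42849 ≡ 107
m^128 ≡ 107^2 = 11449 ≡ 11
241 = 128 + 64 + 32 + 16 + 1, so m^241 ≡ 11·107·207·226·65 ≡ 156 (mod 301)

156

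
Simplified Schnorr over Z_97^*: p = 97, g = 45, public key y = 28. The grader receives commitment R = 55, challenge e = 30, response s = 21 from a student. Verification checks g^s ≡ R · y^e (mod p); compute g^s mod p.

19

45^2 = 2025 ≡ 85
45^4 ≡ 85^2 = 7225 ≡ 47
45^8 ≡ 47^2 = 2209 ≡ 75
45^16 ≡ 75^2 = 5625 ≡ 96
21 = 16 + 4 + 1, so 45^21 ≡ 96·47·45 ≡ 19 (mod 97)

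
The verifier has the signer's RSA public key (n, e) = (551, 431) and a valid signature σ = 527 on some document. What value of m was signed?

129

σ^431 mod 551 = 129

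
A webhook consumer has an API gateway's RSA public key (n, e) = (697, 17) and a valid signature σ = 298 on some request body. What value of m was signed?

315

σ^17 mod 697 = 315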